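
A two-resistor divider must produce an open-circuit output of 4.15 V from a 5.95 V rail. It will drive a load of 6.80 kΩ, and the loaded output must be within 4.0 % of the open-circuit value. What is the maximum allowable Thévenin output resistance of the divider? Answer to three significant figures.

R_th ≤ 283 Ω

Loading drop = R_th/(R_th + R_L) ≤ 0.0400, so R_th ≤ R_L · ε/(1−ε) = 6.80 kΩ × 0.0400/0.9600 = 283 Ω.
(Any R1, R2 with R2/(R1+R2) = 0.697 and R1‖R2 ≤ 283 Ω will meet the spec.)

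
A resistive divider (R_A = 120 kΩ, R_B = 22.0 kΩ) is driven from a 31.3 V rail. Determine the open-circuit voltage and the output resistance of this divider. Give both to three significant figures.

V_th is the open-circuit tap voltage: 31.3 × 22.0/(120 + 22.0) = 4.85 V.
With the supply zeroed, R_A and R_B appear in parallel from the tap: R_th = R_A‖R_B = (120 × 22.0)/142.0 = 18.6 kΩ.

V_th = 4.85 V, R_th = 18.6 kΩ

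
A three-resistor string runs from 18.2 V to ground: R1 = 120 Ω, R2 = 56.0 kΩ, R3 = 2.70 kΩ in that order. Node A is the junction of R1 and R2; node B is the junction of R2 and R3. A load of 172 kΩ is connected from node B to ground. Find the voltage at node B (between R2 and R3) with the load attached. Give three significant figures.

At node B, R3 is in parallel with the load: R3‖R_L = 2658 Ω.
Below node A the resistance is R2 + (R3‖R_L) = 58660 Ω, so V_A = 18.2 × 58660/58780 = 18.16 V.
Then V_B = V_A × (R3‖R_L)/(R2 + R3‖R_L) = 18.16 × 2658/58660 = 0.823 V.

V ≈ 0.823 V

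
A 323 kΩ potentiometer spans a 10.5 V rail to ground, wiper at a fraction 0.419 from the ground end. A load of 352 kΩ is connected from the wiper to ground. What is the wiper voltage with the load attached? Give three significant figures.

The wiper splits the pot into (1−α)R = 187.7 kΩ above and αR = 135.3 kΩ below.
Lower section ‖ load = 97.75 kΩ.
V_wiper = 10.5 × 97.75/(187.7 + 97.75) = 3.60 V.

V ≈ 3.60 V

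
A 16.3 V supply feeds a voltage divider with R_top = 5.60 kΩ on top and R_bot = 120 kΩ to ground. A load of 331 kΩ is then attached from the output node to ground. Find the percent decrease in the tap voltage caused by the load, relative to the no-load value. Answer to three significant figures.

The divider's output (Thévenin) resistance is R_top‖R_bot = 5.350 kΩ.
Fractional drop under load = R_th/(R_th + R_L) = 5.350 / (5.350 + 331) = 0.01591.
So the output falls by 1.59 %.

1.59 %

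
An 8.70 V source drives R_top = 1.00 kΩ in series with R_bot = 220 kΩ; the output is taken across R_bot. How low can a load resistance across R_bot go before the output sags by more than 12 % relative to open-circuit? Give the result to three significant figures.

Output resistance R_th = R_top‖R_bot = (1000 × 220000)/221000 = 995.5 Ω.
The fractional drop is R_th/(R_th + R_L); requiring this ≤ 0.120 gives R_L ≥ R_th(1/0.120 − 1) = 995.5 × 7.333 = 7.30 kΩ.

R_L(min) ≈ 7.30 kΩ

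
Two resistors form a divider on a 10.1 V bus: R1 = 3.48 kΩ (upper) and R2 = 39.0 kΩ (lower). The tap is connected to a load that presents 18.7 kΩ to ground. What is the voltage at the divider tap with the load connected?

The load sits in parallel with R2: R2‖R_L = (39.0 × 18.7) / (39.0 + 18.7) = 12.64 kΩ.
V_out = 10.1 × 12.64 / (3.48 + 12.64) = 10.1 × 12.64/16.12 = 7.92 V.

V_out ≈ 7.92 V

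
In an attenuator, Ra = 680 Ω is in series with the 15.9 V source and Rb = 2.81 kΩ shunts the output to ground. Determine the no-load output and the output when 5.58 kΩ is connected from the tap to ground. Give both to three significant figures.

Unloaded: 12.8 V; loaded: 11.7 V

Open-circuit: V = 15.9 × 2810/(680 + 2810) = 12.8 V.
With the load, Rb becomes Rb‖R_L = 1869 Ω, so V = 15.9 × 1869/2549 = 11.7 V.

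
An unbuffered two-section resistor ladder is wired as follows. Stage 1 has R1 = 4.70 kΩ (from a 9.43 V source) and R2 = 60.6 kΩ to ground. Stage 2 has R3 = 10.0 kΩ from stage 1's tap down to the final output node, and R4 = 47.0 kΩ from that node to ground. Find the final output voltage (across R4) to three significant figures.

Stage 2 presents R3+R4 = 57.00 kΩ as a load on stage 1's tap.
Stage 1's lower leg becomes R2‖(R3+R4) = 29.37 kΩ, so V_mid = 9.43 × 29.37/34.07 = 8.129 V.
Stage 2 is itself unloaded: V_out = V_mid × R4/(R3+R4) = 8.129 × 47.0/57.00 = 6.70 V.

V_out ≈ 6.70 V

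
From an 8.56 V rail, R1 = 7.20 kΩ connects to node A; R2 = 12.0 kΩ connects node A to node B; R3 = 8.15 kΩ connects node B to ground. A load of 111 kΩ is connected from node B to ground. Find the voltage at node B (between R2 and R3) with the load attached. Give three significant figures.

V ≈ 2.43 V

At node B, R3 is in parallel with the load: R3‖R_L = 7.593 kΩ.
Below node A the resistance is R2 + (R3‖R_L) = 19.59 kΩ, so V_A = 8.56 × 19.59/26.79 = 6.260 V.
Then V_B = V_A × (R3‖R_L)/(R2 + R3‖R_L) = 6.260 × 7.593/19.59 = 2.43 V.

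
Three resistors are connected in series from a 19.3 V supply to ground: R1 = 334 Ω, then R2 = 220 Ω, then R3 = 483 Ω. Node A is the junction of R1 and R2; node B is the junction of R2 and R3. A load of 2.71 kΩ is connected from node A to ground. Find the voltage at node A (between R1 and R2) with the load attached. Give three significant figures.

V ≈ 12.1 V

Below node A the series string R2+R3 = 703.0 Ω sits in parallel with the 2710 Ω load: 558.2 Ω.
V_A = 19.3 × 558.2/(334 + 558.2) = 12.1 V.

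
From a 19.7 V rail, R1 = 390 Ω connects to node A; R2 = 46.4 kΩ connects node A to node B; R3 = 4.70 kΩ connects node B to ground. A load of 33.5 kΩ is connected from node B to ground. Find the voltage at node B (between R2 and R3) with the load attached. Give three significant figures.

V ≈ 1.59 V

At node B, R3 is in parallel with the load: R3‖R_L = 4122 Ω.
Below node A the resistance is R2 + (R3‖R_L) = 50520 Ω, so V_A = 19.7 × 50520/50910 = 19.55 V.
Then V_B = V_A × (R3‖R_L)/(R2 + R3‖R_L) = 19.55 × 4122/50520 = 1.59 V.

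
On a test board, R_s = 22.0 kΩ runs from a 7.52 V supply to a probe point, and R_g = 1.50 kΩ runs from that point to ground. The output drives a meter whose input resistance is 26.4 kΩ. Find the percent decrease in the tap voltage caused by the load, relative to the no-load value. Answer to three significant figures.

The divider's output (Thévenin) resistance is R_s‖R_g = 1.404 kΩ.
Fractional drop under load = R_th/(R_th + R_L) = 1.404 / (1.404 + 26.4) = 0.05051.
So the output falls by 5.05 %.

5.05 %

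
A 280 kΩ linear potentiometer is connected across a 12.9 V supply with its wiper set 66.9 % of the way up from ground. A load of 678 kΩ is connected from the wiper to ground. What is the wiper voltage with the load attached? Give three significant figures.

V ≈ 7.91 V

The wiper splits the pot into (1−α)R = 92.68 kΩ above and αR = 187.3 kΩ below.
Lower section ‖ load = 146.8 kΩ.
V_wiper = 12.9 × 146.8/(92.68 + 146.8) = 7.91 V.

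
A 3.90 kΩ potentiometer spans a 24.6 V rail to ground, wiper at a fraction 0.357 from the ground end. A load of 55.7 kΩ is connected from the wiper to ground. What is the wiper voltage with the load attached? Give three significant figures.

V ≈ 8.64 V

The wiper splits the pot into (1−α)R = 2.508 kΩ above and αR = 1.392 kΩ below.
Lower section ‖ load = 1.358 kΩ.
V_wiper = 24.6 × 1.358/(2.508 + 1.358) = 8.64 V.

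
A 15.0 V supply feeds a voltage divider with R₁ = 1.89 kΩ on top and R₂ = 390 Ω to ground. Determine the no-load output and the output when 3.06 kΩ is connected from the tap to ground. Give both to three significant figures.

Unloaded: 2.57 V; loaded: 2.32 V

Open-circuit: V = 15.0 × 390/(1890 + 390) = 2.57 V.
With the load, R₂ becomes R₂‖R_L = 345.9 Ω, so V = 15.0 × 345.9/2236 = 2.32 V.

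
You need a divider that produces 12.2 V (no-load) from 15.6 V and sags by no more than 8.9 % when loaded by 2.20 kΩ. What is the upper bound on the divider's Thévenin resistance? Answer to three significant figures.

R_th ≤ 215 Ω

Loading drop = R_th/(R_th + R_L) ≤ 0.0890, so R_th ≤ R_L · ε/(1−ε) = 2.20 kΩ × 0.0890/0.9110 = 215 Ω.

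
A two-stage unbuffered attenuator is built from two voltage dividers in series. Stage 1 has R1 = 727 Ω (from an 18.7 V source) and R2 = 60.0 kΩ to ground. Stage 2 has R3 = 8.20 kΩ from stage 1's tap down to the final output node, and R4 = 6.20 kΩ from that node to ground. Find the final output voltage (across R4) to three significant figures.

Stage 2 presents R3+R4 = 14400 Ω as a load on stage 1's tap.
Stage 1's lower leg becomes R2‖(R3+R4) = 11610 Ω, so V_mid = 18.7 × 11610/12340 = 17.60 V.
Stage 2 is itself unloaded: V_out = V_mid × R4/(R3+R4) = 17.60 × 6200/14400 = 7.58 V.

V_out ≈ 7.58 V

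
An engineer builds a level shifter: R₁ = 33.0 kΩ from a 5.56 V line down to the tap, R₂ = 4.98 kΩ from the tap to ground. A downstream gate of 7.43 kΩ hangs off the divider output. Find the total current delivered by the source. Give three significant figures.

I ≈ 0.155 mA

R₂‖R_L = 2.982 kΩ, so the source sees R₁ + R₂‖R_L = 35.98 kΩ.
I = 5.56 V / 35.98 kΩ = 0.155 mA.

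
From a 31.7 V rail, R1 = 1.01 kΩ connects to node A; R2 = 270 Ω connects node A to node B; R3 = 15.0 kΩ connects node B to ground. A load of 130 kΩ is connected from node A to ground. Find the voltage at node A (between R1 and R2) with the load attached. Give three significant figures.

V ≈ 29.5 V

Below node A the series string R2+R3 = 15270 Ω sits in parallel with the 130000 Ω load: 13660 Ω.
V_A = 31.7 × 13660/(1010 + 13660) = 29.5 V.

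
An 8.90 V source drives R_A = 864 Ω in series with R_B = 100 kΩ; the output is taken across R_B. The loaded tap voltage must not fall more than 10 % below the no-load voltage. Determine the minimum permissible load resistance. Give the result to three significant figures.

Output resistance R_th = R_A‖R_B = (864 × 100000)/100900 = 856.6 Ω.
The fractional drop is R_th/(R_th + R_L); requiring this ≤ 0.100 gives R_L ≥ R_th(1/0.100 − 1) = 856.6 × 9.000 = 7.71 kΩ.

R_L(min) ≈ 7.71 kΩ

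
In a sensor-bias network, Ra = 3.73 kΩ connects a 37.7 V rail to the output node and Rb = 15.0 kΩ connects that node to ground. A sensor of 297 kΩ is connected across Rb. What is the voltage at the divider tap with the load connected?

The load sits in parallel with Rb: Rb‖R_L = (15.0 × 297) / (15.0 + 297) = 14.28 kΩ.
V_out = 37.7 × 14.28 / (3.73 + 14.28) = 37.7 × 14.28/18.01 = 29.9 V.
(Unloaded it would have been 30.2 V.)

V_out ≈ 29.9 V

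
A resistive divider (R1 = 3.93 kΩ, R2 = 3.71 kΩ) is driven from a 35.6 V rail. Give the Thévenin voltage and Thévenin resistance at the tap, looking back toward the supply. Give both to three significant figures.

V_th = 17.3 V, R_th = 1.91 kΩ

V_th is the open-circuit tap voltage: 35.6 × 3.71/(3.93 + 3.71) = 17.3 V.
With the supply zeroed, R1 and R2 appear in parallel from the tap: R_th = R1‖R2 = (3.93 × 3.71)/7.640 = 1.91 kΩ.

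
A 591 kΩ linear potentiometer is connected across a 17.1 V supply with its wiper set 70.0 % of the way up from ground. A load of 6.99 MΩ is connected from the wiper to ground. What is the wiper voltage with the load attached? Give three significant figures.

The wiper splits the pot into (1−α)R = 177.3 kΩ above and αR = 413.7 kΩ below.
Lower section ‖ load = 390.6 kΩ.
V_wiper = 17.1 × 390.6/(177.3 + 390.6) = 11.8 V.

V ≈ 11.8 V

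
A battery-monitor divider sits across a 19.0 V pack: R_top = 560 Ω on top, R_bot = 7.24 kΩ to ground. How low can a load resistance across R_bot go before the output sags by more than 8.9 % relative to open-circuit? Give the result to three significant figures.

Output resistance R_th = R_top‖R_bot = (560 × 7240)/7800 = 519.8 Ω.
The fractional drop is R_th/(R_th + R_L); requiring this ≤ 0.0890 gives R_L ≥ R_th(1/0.0890 − 1) = 519.8 × 10.24 = 5.32 kΩ.

R_L(min) ≈ 5.32 kΩ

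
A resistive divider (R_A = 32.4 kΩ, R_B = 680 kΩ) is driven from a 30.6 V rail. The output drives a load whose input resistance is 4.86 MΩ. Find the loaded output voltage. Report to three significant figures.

The load sits in parallel with R_B: R_B‖R_L = (680 × 4860) / (680 + 4860) = 596.5 kΩ.
V_out = 30.6 × 596.5 / (32.4 + 596.5) = 30.6 × 596.5/628.9 = 29.0 V.

V_out ≈ 29.0 V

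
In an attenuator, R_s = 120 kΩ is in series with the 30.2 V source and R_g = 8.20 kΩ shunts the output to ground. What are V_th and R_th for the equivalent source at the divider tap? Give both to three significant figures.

V_th = 1.93 V, R_th = 7.68 kΩ

V_th is the open-circuit tap voltage: 30.2 × 8.20/(120 + 8.20) = 1.93 V.
With the supply zeroed, R_s and R_g appear in parallel from the tap: R_th = R_s‖R_g = (120 × 8.20)/128.2 = 7.68 kΩ.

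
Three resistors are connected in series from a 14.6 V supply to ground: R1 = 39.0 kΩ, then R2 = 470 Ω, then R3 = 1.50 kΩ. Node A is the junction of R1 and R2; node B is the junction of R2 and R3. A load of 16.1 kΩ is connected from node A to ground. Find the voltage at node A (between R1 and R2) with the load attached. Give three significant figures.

V ≈ 0.629 V

Below node A the series string R2+R3 = 1970 Ω sits in parallel with the 16100 Ω load: 1755 Ω.
V_A = 14.6 × 1755/(39000 + 1755) = 0.629 V.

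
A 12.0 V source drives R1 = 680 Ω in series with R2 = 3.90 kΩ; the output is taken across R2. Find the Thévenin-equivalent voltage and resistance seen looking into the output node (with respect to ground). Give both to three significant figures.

V_th = 10.2 V, R_th = 579 Ω

V_th is the open-circuit tap voltage: 12.0 × 3900/(680 + 3900) = 10.2 V.
With the supply zeroed, R1 and R2 appear in parallel from the tap: R_th = R1‖R2 = (680 × 3900)/4580 = 579 Ω.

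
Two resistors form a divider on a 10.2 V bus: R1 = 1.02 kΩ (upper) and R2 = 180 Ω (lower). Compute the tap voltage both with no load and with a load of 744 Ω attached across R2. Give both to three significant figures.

Unloaded: 1.53 V; loaded: 1.27 V

Open-circuit: V = 10.2 × 180/(1020 + 180) = 1.53 V.
With the load, R2 becomes R2‖R_L = 144.9 Ω, so V = 10.2 × 144.9/1165 = 1.27 V.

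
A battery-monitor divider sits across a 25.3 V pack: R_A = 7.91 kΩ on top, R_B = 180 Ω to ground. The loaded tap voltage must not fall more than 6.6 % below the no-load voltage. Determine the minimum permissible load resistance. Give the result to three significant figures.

Output resistance R_th = R_A‖R_B = (7910 × 180)/8090 = 176.0 Ω.
The fractional drop is R_th/(R_th + R_L); requiring this ≤ 0.0660 gives R_L ≥ R_th(1/0.0660 − 1) = 176.0 × 14.15 = 2.49 kΩ.

R_L(min) ≈ 2.49 kΩ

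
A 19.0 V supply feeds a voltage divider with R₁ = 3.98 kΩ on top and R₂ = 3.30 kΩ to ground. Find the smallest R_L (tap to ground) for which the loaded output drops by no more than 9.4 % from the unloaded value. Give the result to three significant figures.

R_L(min) ≈ 17.4 kΩ

Output resistance R_th = R₁‖R₂ = (3.98 × 3.30)/7.280 = 1.804 kΩ.
The fractional drop is R_th/(R_th + R_L); requiring this ≤ 0.0940 gives R_L ≥ R_th(1/0.0940 − 1) = 1.804 × 9.638 = 17.4 kΩ.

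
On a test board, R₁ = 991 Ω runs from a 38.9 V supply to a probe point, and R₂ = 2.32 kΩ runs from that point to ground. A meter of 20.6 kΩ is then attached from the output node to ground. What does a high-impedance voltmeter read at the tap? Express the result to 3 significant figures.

The load sits in parallel with R₂: R₂‖R_L = (2320 × 20600) / (2320 + 20600) = 2085 Ω.
V_out = 38.9 × 2085 / (991 + 2085) = 38.9 × 2085/3076 = 26.4 V.

V_out ≈ 26.4 V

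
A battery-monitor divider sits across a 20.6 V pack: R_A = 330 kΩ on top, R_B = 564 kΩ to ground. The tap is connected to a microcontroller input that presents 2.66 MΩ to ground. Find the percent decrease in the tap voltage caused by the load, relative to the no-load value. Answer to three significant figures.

7.26 %

The divider's output (Thévenin) resistance is R_A‖R_B = 208.2 kΩ.
Fractional drop under load = R_th/(R_th + R_L) = 208.2 / (208.2 + 2660) = 0.07259.
So the output falls by 7.26 %.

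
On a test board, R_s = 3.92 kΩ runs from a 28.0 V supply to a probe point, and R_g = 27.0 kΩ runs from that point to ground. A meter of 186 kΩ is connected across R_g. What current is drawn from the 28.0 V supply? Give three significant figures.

R_g‖R_L = 23.58 kΩ, so the source sees R_s + R_g‖R_L = 27.50 kΩ.
I = 28.0 V / 27.50 kΩ = 1.02 mA.

I ≈ 1.02 mA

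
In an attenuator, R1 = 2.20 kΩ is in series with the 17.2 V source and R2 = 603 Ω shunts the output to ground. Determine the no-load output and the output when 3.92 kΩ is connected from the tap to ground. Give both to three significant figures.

Unloaded: 3.70 V; loaded: 3.30 V

Open-circuit: V = 17.2 × 603/(2200 + 603) = 3.70 V.
With the load, R2 becomes R2‖R_L = 522.6 Ω, so V = 17.2 × 522.6/2723 = 3.30 V.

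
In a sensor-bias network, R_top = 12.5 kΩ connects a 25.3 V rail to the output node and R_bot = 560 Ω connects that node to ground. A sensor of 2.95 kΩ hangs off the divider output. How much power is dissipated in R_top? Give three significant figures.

Total resistance from the source is R_top + (R_bot‖R_L) = 12970 Ω, so I = 25.3/12970 Ω = 1.951 mA.
P = I²·R_top = (1.951 mA)² × 12.5 kΩ = 47.6 mW.

P ≈ 47.6 mW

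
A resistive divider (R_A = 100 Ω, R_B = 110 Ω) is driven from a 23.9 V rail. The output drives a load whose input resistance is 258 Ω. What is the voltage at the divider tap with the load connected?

The load sits in parallel with R_B: R_B‖R_L = (110 × 258) / (110 + 258) = 77.12 Ω.
V_out = 23.9 × 77.12 / (100 + 77.12) = 23.9 × 77.12/177.1 = 10.4 V.

V_out ≈ 10.4 V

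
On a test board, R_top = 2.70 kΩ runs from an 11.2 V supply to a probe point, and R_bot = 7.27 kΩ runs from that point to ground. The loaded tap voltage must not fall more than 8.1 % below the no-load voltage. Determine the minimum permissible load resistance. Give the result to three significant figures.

Output resistance R_th = R_top‖R_bot = (2.70 × 7.27)/9.970 = 1.969 kΩ.
The fractional drop is R_th/(R_th + R_L); requiring this ≤ 0.0810 gives R_L ≥ R_th(1/0.0810 − 1) = 1.969 × 11.35 = 22.3 kΩ.

R_L(min) ≈ 22.3 kΩ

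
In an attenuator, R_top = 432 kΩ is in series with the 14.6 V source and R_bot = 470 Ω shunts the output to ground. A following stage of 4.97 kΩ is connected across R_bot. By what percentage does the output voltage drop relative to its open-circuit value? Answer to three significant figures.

Unloaded V = 14.6 × 470/432500 = 0.015867 V.
Loaded: R_bot‖R_L = 429.4 Ω, giving V = 14.6 × 429.4/432400 = 0.014497 V.
Drop = (0.015867 − 0.014497) / 0.015867 = 8.63 %.

8.63 %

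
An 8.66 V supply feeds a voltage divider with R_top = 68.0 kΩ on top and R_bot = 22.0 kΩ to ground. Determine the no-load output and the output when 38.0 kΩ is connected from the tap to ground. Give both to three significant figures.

Unloaded: 2.12 V; loaded: 1.47 V

Open-circuit: V = 8.66 × 22.0/(68.0 + 22.0) = 2.12 V.
With the load, R_bot becomes R_bot‖R_L = 13.93 kΩ, so V = 8.66 × 13.93/81.93 = 1.47 V.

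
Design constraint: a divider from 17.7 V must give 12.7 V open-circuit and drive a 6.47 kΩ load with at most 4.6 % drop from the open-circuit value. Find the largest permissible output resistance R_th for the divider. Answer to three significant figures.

R_th ≤ 312 Ω

Loading drop = R_th/(R_th + R_L) ≤ 0.0460, so R_th ≤ R_L · ε/(1−ε) = 6.47 kΩ × 0.0460/0.9540 = 312 Ω.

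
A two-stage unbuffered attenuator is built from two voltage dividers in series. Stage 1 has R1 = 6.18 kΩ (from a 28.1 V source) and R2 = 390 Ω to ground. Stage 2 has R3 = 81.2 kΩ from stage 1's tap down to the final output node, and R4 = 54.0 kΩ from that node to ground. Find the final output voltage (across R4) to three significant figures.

V_out ≈ 0.664 V

Stage 2 presents R3+R4 = 135200 Ω as a load on stage 1's tap.
Stage 1's lower leg becomes R2‖(R3+R4) = 388.9 Ω, so V_mid = 28.1 × 388.9/6569 = 1.664 V.
Stage 2 is itself unloaded: V_out = V_mid × R4/(R3+R4) = 1.664 × 54000/135200 = 0.664 V.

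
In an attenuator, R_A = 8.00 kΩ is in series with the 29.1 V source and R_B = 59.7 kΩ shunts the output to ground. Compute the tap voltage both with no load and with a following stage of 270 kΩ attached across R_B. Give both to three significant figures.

Unloaded: 25.7 V; loaded: 25.0 V

Open-circuit: V = 29.1 × 59.7/(8.00 + 59.7) = 25.7 V.
With the load, R_B becomes R_B‖R_L = 48.89 kΩ, so V = 29.1 × 48.89/56.89 = 25.0 V.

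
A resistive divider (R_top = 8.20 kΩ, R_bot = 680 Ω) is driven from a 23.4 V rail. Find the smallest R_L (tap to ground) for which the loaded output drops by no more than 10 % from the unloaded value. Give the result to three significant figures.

R_L(min) ≈ 5.65 kΩ

Output resistance R_th = R_top‖R_bot = (8200 × 680)/8880 = 627.9 Ω.
The fractional drop is R_th/(R_th + R_L); requiring this ≤ 0.100 gives R_L ≥ R_th(1/0.100 − 1) = 627.9 × 9.000 = 5.65 kΩ.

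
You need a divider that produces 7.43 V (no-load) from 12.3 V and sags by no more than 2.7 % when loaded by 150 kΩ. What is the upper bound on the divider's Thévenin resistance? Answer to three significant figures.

R_th ≤ 4.16 kΩ

Loading drop = R_th/(R_th + R_L) ≤ 0.0270, so R_th ≤ R_L · ε/(1−ε) = 150 kΩ × 0.0270/0.9730 = 4.16 kΩ.
(Any R1, R2 with R2/(R1+R2) = 0.604 and R1‖R2 ≤ 4.16 kΩ will meet the spec.)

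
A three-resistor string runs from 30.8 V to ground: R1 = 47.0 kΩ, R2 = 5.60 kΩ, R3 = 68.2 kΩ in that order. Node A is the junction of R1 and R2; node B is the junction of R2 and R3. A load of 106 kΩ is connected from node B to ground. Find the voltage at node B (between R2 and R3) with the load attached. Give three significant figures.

At node B, R3 is in parallel with the load: R3‖R_L = 41.50 kΩ.
Below node A the resistance is R2 + (R3‖R_L) = 47.10 kΩ, so V_A = 30.8 × 47.10/94.10 = 15.42 V.
Then V_B = V_A × (R3‖R_L)/(R2 + R3‖R_L) = 15.42 × 41.50/47.10 = 13.6 V.

V ≈ 13.6 V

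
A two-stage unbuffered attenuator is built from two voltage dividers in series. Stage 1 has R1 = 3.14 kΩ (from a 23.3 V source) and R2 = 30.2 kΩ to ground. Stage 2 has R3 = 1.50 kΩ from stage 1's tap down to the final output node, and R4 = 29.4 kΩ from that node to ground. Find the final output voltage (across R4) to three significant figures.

Stage 2 presents R3+R4 = 30.90 kΩ as a load on stage 1's tap.
Stage 1's lower leg becomes R2‖(R3+R4) = 15.27 kΩ, so V_mid = 23.3 × 15.27/18.41 = 19.33 V.
Stage 2 is itself unloaded: V_out = V_mid × R4/(R3+R4) = 19.33 × 29.4/30.90 = 18.4 V.

V_out ≈ 18.4 V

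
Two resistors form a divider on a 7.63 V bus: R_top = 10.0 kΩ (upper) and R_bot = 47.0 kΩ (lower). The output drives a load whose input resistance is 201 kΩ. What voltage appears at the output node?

The load sits in parallel with R_bot: R_bot‖R_L = (47.0 × 201) / (47.0 + 201) = 38.09 kΩ.
V_out = 7.63 × 38.09 / (10.0 + 38.09) = 7.63 × 38.09/48.09 = 6.04 V.
(Unloaded it would have been 6.29 V.)

V_out ≈ 6.04 V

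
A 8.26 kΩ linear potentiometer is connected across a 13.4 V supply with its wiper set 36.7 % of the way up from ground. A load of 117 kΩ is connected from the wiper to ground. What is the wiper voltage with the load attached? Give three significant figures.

The wiper splits the pot into (1−α)R = 5.229 kΩ above and αR = 3.031 kΩ below.
Lower section ‖ load = 2.955 kΩ.
V_wiper = 13.4 × 2.955/(5.229 + 2.955) = 4.84 V.

V ≈ 4.84 V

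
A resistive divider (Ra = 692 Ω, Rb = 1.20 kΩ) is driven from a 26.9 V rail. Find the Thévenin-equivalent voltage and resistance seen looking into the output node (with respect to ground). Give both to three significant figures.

V_th = 17.1 V, R_th = 439 Ω

V_th is the open-circuit tap voltage: 26.9 × 1200/(692 + 1200) = 17.1 V.
With the supply zeroed, Ra and Rb appear in parallel from the tap: R_th = Ra‖Rb = (692 × 1200)/1892 = 439 Ω.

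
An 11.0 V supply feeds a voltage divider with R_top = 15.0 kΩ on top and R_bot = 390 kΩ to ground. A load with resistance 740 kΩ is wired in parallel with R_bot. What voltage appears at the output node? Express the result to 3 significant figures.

The load sits in parallel with R_bot: R_bot‖R_L = (390 × 740) / (390 + 740) = 255.4 kΩ.
V_out = 11.0 × 255.4 / (15.0 + 255.4) = 11.0 × 255.4/270.4 = 10.4 V.
(Unloaded it would have been 10.6 V.)

V_out ≈ 10.4 V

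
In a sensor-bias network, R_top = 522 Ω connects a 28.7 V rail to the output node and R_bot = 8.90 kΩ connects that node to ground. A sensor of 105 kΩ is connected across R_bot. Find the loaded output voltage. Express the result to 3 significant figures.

The load sits in parallel with R_bot: R_bot‖R_L = (8900 × 105000) / (8900 + 105000) = 8205 Ω.
V_out = 28.7 × 8205 / (522 + 8205) = 28.7 × 8205/8727 = 27.0 V.

V_out ≈ 27.0 V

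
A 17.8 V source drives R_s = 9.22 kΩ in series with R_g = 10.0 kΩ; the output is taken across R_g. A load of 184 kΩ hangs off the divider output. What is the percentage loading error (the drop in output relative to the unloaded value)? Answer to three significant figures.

2.54 %

The divider's output (Thévenin) resistance is R_s‖R_g = 4.797 kΩ.
Fractional drop under load = R_th/(R_th + R_L) = 4.797 / (4.797 + 184) = 0.02541.
So the output falls by 2.54 %.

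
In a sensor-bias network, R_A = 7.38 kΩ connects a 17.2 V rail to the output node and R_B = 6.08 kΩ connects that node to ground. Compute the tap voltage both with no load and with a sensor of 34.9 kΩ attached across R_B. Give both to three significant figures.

Unloaded: 7.77 V; loaded: 7.09 V

Open-circuit: V = 17.2 × 6.08/(7.38 + 6.08) = 7.77 V.
With the load, R_B becomes R_B‖R_L = 5.178 kΩ, so V = 17.2 × 5.178/12.56 = 7.09 V.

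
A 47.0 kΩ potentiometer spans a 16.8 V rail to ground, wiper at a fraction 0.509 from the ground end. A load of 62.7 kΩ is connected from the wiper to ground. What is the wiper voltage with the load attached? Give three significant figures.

The wiper splits the pot into (1−α)R = 23.08 kΩ above and αR = 23.92 kΩ below.
Lower section ‖ load = 17.32 kΩ.
V_wiper = 16.8 × 17.32/(23.08 + 17.32) = 7.20 V.

V ≈ 7.20 V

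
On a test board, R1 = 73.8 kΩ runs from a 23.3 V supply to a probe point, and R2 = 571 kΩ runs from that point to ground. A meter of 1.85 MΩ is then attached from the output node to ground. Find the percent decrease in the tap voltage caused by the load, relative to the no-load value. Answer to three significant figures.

3.41 %

The divider's output (Thévenin) resistance is R1‖R2 = 65.35 kΩ.
Fractional drop under load = R_th/(R_th + R_L) = 65.35 / (65.35 + 1850) = 0.03412.
So the output falls by 3.41 %.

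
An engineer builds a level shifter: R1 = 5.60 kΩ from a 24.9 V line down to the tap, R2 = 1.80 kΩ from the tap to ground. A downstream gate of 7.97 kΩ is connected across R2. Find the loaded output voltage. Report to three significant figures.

V_out ≈ 5.17 V

The load sits in parallel with R2: R2‖R_L = (1.80 × 7.97) / (1.80 + 7.97) = 1.468 kΩ.
V_out = 24.9 × 1.468 / (5.60 + 1.468) = 24.9 × 1.468/7.068 = 5.17 V.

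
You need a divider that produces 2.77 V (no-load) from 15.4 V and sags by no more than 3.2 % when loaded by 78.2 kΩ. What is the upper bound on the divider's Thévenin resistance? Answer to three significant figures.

R_th ≤ 2.59 kΩ

Loading drop = R_th/(R_th + R_L) ≤ 0.0320, so R_th ≤ R_L · ε/(1−ε) = 78.2 kΩ × 0.0320/0.9680 = 2.59 kΩ.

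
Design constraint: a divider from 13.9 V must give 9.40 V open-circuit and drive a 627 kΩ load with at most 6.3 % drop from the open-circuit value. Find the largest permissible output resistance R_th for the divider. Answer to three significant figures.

Loading drop = R_th/(R_th + R_L) ≤ 0.0630, so R_th ≤ R_L · ε/(1−ε) = 627 kΩ × 0.0630/0.9370 = 42.2 kΩ.

R_th ≤ 42.2 kΩ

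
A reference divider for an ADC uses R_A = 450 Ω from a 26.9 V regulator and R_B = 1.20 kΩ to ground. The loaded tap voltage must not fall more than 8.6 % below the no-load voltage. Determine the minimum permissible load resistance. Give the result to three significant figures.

Output resistance R_th = R_A‖R_B = (450 × 1200)/1650 = 327.3 Ω.
The fractional drop is R_th/(R_th + R_L); requiring this ≤ 0.0860 gives R_L ≥ R_th(1/0.0860 − 1) = 327.3 × 10.63 = 3.48 kΩ.

R_L(min) ≈ 3.48 kΩ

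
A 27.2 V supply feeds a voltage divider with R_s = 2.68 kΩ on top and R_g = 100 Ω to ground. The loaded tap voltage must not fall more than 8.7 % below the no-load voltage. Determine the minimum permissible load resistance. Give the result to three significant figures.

Output resistance R_th = R_s‖R_g = (2680 × 100)/2780 = 96.40 Ω.
The fractional drop is R_th/(R_th + R_L); requiring this ≤ 0.0870 gives R_L ≥ R_th(1/0.0870 − 1) = 96.40 × 10.49 = 1.01 kΩ.

R_L(min) ≈ 1.01 kΩ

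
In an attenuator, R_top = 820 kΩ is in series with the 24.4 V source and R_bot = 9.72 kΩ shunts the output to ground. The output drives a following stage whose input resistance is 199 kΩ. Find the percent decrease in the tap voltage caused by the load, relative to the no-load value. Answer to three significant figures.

The divider's output (Thévenin) resistance is R_top‖R_bot = 9.606 kΩ.
Fractional drop under load = R_th/(R_th + R_L) = 9.606 / (9.606 + 199) = 0.04605.
So the output falls by 4.60 %.

4.60 %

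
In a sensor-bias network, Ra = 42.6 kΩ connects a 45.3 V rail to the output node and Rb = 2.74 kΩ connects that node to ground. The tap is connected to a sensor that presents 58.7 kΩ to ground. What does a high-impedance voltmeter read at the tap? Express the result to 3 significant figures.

The load sits in parallel with Rb: Rb‖R_L = (2.74 × 58.7) / (2.74 + 58.7) = 2.618 kΩ.
V_out = 45.3 × 2.618 / (42.6 + 2.618) = 45.3 × 2.618/45.22 = 2.62 V.

V_out ≈ 2.62 V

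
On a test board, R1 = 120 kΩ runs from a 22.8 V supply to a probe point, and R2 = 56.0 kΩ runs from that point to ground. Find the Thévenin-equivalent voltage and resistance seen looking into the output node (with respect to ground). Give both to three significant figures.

V_th is the open-circuit tap voltage: 22.8 × 56.0/(120 + 56.0) = 7.25 V.
With the supply zeroed, R1 and R2 appear in parallel from the tap: R_th = R1‖R2 = (120 × 56.0)/176.0 = 38.2 kΩ.

V_th = 7.25 V, R_th = 38.2 kΩ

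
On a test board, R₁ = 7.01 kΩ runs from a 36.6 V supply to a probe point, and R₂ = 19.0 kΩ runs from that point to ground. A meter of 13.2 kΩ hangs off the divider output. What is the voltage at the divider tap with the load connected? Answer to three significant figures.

The load sits in parallel with R₂: R₂‖R_L = (19.0 × 13.2) / (19.0 + 13.2) = 7.789 kΩ.
V_out = 36.6 × 7.789 / (7.01 + 7.789) = 36.6 × 7.789/14.80 = 19.3 V.
(Unloaded it would have been 26.7 V.)

V_out ≈ 19.3 V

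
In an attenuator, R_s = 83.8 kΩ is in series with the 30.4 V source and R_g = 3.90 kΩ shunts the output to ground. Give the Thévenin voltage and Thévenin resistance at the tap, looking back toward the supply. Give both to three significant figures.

V_th is the open-circuit tap voltage: 30.4 × 3.90/(83.8 + 3.90) = 1.35 V.
With the supply zeroed, R_s and R_g appear in parallel from the tap: R_th = R_s‖R_g = (83.8 × 3.90)/87.70 = 3.73 kΩ.

V_th = 1.35 V, R_th = 3.73 kΩ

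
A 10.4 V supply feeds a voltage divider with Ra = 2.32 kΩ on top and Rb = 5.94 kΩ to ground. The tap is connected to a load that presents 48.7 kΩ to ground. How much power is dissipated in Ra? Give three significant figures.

P ≈ 4.33 mW

Total resistance from the source is Ra + (Rb‖R_L) = 7.614 kΩ, so I = 10.4/7.614 kΩ = 1.366 mA.
P = I²·Ra = (1.366 mA)² × 2.32 kΩ = 4.33 mW.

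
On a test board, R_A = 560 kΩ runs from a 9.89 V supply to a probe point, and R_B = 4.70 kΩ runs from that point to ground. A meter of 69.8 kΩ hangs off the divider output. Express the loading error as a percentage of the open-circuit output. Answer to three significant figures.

6.26 %

The divider's output (Thévenin) resistance is R_A‖R_B = 4.661 kΩ.
Fractional drop under load = R_th/(R_th + R_L) = 4.661 / (4.661 + 69.8) = 0.06260.
So the output falls by 6.26 %.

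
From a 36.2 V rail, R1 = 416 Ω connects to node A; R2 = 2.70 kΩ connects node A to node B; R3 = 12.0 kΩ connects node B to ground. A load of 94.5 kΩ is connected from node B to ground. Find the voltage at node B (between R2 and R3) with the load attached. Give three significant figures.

V ≈ 28.0 V

At node B, R3 is in parallel with the load: R3‖R_L = 10650 Ω.
Below node A the resistance is R2 + (R3‖R_L) = 13350 Ω, so V_A = 36.2 × 13350/13760 = 35.11 V.
Then V_B = V_A × (R3‖R_L)/(R2 + R3‖R_L) = 35.11 × 10650/13350 = 28.0 V.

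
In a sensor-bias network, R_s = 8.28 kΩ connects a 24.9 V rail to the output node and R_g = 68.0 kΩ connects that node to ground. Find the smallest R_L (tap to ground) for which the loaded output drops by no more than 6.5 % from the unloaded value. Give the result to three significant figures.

Output resistance R_th = R_s‖R_g = (8.28 × 68.0)/76.28 = 7.381 kΩ.
The fractional drop is R_th/(R_th + R_L); requiring this ≤ 0.0650 gives R_L ≥ R_th(1/0.0650 − 1) = 7.381 × 14.38 = 106 kΩ.

R_L(min) ≈ 106 kΩ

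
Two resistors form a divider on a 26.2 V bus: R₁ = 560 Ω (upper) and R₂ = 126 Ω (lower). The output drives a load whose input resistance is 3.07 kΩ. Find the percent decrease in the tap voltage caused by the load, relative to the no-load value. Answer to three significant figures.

3.24 %

The divider's output (Thévenin) resistance is R₁‖R₂ = 102.9 Ω.
Fractional drop under load = R_th/(R_th + R_L) = 102.9 / (102.9 + 3070) = 0.03242.
So the output falls by 3.24 %.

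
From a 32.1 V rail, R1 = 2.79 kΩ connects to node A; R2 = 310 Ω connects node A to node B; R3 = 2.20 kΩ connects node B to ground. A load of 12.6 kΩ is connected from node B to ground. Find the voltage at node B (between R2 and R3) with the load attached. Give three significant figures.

At node B, R3 is in parallel with the load: R3‖R_L = 1873 Ω.
Below node A the resistance is R2 + (R3‖R_L) = 2183 Ω, so V_A = 32.1 × 2183/4973 = 14.09 V.
Then V_B = V_A × (R3‖R_L)/(R2 + R3‖R_L) = 14.09 × 1873/2183 = 12.1 V.

V ≈ 12.1 V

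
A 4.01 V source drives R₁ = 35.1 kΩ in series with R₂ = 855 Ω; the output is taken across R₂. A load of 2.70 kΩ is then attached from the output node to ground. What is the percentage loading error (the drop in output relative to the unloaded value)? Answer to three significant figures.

Unloaded V = 4.01 × 855/35960 = 0.09536 V.
Loaded: R₂‖R_L = 649.4 Ω, giving V = 4.01 × 649.4/35750 = 0.07284 V.
Drop = (0.09536 − 0.07284) / 0.09536 = 23.6 %.

23.6 %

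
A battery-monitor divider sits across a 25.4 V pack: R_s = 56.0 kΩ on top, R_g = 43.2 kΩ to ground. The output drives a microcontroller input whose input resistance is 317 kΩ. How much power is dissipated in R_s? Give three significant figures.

P ≈ 4.09 mW

Total resistance from the source is R_s + (R_g‖R_L) = 94.02 kΩ, so I = 25.4/94.02 kΩ = 0.2702 mA.
P = I²·R_s = (0.2702 mA)² × 56.0 kΩ = 4.09 mW.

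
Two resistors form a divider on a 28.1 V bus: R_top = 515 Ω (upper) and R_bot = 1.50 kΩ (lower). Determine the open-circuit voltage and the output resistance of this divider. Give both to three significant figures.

V_th is the open-circuit tap voltage: 28.1 × 1500/(515 + 1500) = 20.9 V.
With the supply zeroed, R_top and R_bot appear in parallel from the tap: R_th = R_top‖R_bot = (515 × 1500)/2015 = 383 Ω.

V_th = 20.9 V, R_th = 383 Ω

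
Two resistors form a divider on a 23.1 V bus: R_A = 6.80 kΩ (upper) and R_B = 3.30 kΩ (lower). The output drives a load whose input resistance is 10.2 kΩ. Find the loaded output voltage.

The load sits in parallel with R_B: R_B‖R_L = (3.30 × 10.2) / (3.30 + 10.2) = 2.493 kΩ.
V_out = 23.1 × 2.493 / (6.80 + 2.493) = 23.1 × 2.493/9.293 = 6.20 V.

V_out ≈ 6.20 V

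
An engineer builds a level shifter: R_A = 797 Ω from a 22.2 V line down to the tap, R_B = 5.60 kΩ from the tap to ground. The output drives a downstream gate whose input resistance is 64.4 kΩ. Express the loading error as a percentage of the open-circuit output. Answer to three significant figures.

The divider's output (Thévenin) resistance is R_A‖R_B = 697.7 Ω.
Fractional drop under load = R_th/(R_th + R_L) = 697.7 / (697.7 + 64400) = 0.01072.
So the output falls by 1.07 %.

1.07 %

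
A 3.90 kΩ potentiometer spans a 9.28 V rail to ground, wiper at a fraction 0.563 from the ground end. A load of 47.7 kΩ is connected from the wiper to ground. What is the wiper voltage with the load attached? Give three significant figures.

V ≈ 5.12 V

The wiper splits the pot into (1−α)R = 1.704 kΩ above and αR = 2.196 kΩ below.
Lower section ‖ load = 2.099 kΩ.
V_wiper = 9.28 × 2.099/(1.704 + 2.099) = 5.12 V.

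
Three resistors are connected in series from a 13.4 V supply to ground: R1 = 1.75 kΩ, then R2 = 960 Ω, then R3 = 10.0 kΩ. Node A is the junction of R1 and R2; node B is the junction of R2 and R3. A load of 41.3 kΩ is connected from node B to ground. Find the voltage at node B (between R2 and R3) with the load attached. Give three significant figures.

V ≈ 10.0 V

At node B, R3 is in parallel with the load: R3‖R_L = 8051 Ω.
Below node A the resistance is R2 + (R3‖R_L) = 9011 Ω, so V_A = 13.4 × 9011/10760 = 11.22 V.
Then V_B = V_A × (R3‖R_L)/(R2 + R3‖R_L) = 11.22 × 8051/9011 = 10.0 V.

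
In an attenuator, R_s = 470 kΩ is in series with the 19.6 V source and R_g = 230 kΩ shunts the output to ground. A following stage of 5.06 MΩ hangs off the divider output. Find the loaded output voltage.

V_out ≈ 6.25 V

The load sits in parallel with R_g: R_g‖R_L = (230 × 5060) / (230 + 5060) = 220.0 kΩ.
V_out = 19.6 × 220.0 / (470 + 220.0) = 19.6 × 220.0/690.0 = 6.25 V.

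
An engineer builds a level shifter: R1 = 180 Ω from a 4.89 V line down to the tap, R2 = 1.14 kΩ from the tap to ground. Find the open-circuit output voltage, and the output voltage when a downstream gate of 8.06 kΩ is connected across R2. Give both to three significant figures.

Unloaded: 4.22 V; loaded: 4.14 V

Open-circuit: V = 4.89 × 1140/(180 + 1140) = 4.22 V.
With the load, R2 becomes R2‖R_L = 998.7 Ω, so V = 4.89 × 998.7/1179 = 4.14 V.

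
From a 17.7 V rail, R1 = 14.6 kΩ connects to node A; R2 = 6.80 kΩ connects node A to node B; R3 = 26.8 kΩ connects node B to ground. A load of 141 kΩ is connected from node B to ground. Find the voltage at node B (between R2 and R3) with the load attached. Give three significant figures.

At node B, R3 is in parallel with the load: R3‖R_L = 22.52 kΩ.
Below node A the resistance is R2 + (R3‖R_L) = 29.32 kΩ, so V_A = 17.7 × 29.32/43.92 = 11.82 V.
Then V_B = V_A × (R3‖R_L)/(R2 + R3‖R_L) = 11.82 × 22.52/29.32 = 9.08 V.

V ≈ 9.08 V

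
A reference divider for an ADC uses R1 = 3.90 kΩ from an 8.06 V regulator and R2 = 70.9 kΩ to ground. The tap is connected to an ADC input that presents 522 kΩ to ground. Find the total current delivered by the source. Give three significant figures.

I ≈ 0.122 mA

R2‖R_L = 62.42 kΩ, so the source sees R1 + R2‖R_L = 66.32 kΩ.
I = 8.06 V / 66.32 kΩ = 0.122 mA.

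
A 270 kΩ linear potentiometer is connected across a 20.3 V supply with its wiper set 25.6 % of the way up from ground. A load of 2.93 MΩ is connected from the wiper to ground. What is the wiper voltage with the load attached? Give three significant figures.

V ≈ 5.11 V

The wiper splits the pot into (1−α)R = 200.9 kΩ above and αR = 69.12 kΩ below.
Lower section ‖ load = 67.53 kΩ.
V_wiper = 20.3 × 67.53/(200.9 + 67.53) = 5.11 V.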